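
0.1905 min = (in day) 0.0001323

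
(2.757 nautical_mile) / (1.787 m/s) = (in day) 0.03307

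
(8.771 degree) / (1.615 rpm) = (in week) 1.497e-06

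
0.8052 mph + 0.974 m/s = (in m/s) 1.334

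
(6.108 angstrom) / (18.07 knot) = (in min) 1.095e-12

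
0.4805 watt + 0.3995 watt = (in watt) 0.88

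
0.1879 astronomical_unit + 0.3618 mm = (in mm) 2.811e+13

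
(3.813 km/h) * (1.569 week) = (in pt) 2.849e+09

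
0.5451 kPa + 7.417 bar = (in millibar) 7422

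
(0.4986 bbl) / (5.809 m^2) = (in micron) 1.365e+04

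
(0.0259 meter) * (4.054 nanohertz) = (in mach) 3.084e-13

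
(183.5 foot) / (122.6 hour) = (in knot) 0.0002463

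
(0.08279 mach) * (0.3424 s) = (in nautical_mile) 0.005212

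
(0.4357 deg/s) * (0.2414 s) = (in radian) 0.001836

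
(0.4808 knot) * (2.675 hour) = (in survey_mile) 1.48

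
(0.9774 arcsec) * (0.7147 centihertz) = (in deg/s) 1.94e-06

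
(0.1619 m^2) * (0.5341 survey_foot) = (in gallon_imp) 5.798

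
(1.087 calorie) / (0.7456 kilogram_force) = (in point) 1763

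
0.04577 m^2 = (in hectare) 4.577e-06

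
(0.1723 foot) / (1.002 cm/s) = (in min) 0.08735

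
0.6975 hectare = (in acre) 1.724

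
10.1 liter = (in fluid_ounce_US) 341.5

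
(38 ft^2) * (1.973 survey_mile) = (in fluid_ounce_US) 3.79e+08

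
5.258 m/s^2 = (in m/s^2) 5.258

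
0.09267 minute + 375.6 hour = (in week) 2.236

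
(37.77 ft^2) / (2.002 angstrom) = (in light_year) 1.853e-06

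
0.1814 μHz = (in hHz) 1.814e-09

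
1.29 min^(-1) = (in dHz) 0.215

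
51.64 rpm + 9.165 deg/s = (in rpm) 53.17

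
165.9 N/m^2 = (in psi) 0.02406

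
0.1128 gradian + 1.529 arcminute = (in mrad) 2.217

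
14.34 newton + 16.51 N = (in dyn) 3.085e+06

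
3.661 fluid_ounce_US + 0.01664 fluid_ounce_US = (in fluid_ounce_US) 3.678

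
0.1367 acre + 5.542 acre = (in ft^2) 2.474e+05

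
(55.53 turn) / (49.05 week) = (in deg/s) 0.0006739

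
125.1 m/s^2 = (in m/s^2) 125.1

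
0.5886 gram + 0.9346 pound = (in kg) 0.4245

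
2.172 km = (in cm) 2.172e+05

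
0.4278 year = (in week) 22.31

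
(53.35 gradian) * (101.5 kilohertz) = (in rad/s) 8.506e+04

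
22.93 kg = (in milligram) 2.293e+07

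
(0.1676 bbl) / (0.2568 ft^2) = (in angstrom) 1.117e+10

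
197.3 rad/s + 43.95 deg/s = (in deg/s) 1.135e+04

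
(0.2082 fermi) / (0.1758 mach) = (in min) 5.797e-20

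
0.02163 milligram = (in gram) 2.163e-05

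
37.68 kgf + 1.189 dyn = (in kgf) 37.68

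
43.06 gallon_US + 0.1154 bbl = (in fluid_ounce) 6132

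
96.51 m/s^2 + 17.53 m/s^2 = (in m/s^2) 114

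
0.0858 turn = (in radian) 0.5391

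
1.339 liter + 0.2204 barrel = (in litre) 36.38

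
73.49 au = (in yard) 1.202e+13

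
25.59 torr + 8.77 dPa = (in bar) 0.03413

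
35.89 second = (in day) 0.0004154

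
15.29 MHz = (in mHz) 1.529e+10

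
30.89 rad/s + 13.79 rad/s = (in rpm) 426.7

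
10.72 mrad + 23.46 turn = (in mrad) 1.474e+05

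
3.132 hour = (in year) 0.0003575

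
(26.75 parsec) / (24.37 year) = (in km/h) 3.866e+09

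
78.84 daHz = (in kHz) 0.7884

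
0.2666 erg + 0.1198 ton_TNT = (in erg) 5.012e+15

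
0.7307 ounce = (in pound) 0.04567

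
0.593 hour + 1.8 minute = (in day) 0.02596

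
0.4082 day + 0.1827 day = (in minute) 850.9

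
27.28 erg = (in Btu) 2.586e-09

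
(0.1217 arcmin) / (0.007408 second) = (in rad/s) 0.004779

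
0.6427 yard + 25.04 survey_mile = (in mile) 25.04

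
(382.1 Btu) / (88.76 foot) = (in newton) 1.49e+04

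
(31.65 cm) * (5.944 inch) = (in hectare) 4.778e-06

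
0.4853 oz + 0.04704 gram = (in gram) 13.81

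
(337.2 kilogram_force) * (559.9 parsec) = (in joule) 5.713e+22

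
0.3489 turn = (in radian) 2.192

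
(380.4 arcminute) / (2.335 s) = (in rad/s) 0.04739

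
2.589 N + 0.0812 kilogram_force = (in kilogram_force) 0.3452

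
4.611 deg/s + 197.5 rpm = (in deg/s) 1190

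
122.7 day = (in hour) 2945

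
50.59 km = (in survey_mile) 31.44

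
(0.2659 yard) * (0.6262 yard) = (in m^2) 0.1392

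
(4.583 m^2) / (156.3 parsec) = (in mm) 9.503e-16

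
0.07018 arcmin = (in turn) 3.249e-06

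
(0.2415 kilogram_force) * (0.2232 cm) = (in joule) 0.005286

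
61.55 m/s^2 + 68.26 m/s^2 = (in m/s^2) 129.8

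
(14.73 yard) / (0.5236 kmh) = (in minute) 1.543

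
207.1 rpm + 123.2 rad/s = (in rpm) 1384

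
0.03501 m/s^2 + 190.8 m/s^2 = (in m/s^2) 190.8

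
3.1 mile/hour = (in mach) 0.00407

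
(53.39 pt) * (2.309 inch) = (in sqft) 0.01189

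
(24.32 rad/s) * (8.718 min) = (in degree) 7.289e+05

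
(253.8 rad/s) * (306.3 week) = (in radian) 4.702e+10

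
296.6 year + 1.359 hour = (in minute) 1.559e+08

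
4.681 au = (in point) 1.985e+15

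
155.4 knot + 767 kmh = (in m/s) 293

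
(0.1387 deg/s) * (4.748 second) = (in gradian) 0.7317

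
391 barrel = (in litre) 6.216e+04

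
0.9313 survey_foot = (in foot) 0.9313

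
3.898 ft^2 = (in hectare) 3.621e-05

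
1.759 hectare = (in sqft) 1.893e+05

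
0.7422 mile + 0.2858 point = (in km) 1.194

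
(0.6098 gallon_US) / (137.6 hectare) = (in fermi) 1.678e+06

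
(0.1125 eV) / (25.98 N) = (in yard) 7.587e-22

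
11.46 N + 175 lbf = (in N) 789.9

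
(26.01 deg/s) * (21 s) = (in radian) 9.533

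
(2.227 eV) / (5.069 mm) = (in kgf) 7.178e-18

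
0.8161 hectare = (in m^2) 8161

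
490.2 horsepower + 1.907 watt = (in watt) 3.655e+05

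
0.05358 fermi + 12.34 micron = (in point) 0.03498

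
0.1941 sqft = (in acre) 4.456e-06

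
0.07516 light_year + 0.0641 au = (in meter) 7.111e+14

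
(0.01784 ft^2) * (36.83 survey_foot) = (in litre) 18.61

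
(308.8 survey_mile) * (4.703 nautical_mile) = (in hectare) 4.329e+05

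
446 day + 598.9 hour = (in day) 471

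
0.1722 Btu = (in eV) 1.134e+21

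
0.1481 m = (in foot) 0.4859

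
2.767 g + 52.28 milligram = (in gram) 2.819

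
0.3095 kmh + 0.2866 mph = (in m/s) 0.2141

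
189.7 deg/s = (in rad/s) 3.311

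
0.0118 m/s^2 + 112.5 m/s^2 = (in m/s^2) 112.5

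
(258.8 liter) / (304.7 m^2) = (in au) 5.678e-15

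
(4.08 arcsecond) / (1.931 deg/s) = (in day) 6.793e-09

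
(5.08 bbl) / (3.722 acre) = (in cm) 0.005362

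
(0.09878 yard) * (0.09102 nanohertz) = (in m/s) 8.221e-12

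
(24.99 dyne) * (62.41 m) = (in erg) 1.56e+05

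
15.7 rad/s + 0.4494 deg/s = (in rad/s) 15.71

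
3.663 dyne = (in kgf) 3.735e-06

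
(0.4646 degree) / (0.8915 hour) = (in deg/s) 0.0001448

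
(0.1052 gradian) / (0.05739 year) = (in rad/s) 9.13e-10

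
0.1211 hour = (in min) 7.266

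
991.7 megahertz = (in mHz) 9.917e+11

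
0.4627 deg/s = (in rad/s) 0.008076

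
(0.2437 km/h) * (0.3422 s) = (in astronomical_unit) 1.548e-13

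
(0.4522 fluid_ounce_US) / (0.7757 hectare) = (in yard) 1.885e-09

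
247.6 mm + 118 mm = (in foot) 1.199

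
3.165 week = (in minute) 3.19e+04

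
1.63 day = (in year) 0.004466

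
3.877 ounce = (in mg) 1.099e+05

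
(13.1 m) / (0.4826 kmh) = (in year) 3.099e-06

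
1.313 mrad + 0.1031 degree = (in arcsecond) 642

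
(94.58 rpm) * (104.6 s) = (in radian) 1036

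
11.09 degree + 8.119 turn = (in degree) 2934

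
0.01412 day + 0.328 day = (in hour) 8.211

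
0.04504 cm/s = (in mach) 1.323e-06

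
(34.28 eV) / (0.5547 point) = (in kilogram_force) 2.862e-15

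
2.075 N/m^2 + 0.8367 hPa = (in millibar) 0.8575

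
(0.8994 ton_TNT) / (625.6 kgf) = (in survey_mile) 381.1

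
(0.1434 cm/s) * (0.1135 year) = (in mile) 3.189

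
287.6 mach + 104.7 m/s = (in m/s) 9.803e+04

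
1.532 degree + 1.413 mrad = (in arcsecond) 5807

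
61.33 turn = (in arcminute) 1.325e+06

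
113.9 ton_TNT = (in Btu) 4.517e+08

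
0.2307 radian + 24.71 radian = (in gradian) 1588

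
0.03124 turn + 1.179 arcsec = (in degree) 11.25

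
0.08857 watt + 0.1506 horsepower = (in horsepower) 0.1507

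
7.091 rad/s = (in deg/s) 406.3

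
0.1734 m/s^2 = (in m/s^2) 0.1734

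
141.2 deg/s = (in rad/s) 2.464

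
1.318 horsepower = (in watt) 982.8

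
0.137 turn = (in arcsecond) 1.776e+05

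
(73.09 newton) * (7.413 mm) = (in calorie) 0.1295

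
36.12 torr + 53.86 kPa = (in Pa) 5.868e+04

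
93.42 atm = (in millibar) 9.466e+04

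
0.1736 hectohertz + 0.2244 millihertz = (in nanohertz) 1.736e+10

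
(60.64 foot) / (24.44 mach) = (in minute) 3.702e-05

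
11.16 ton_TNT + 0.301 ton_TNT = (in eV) 2.993e+29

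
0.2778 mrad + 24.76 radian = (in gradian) 1576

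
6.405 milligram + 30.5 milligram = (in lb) 8.136e-05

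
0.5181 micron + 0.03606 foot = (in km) 1.099e-05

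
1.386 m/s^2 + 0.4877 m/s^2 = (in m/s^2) 1.874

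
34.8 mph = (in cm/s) 1556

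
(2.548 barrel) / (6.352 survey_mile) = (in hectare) 3.963e-09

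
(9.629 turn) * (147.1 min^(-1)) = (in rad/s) 148.3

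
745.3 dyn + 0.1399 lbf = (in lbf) 0.1416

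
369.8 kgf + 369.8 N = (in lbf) 898.4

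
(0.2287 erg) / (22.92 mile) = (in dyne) 6.2e-08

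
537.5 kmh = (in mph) 334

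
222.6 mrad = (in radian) 0.2226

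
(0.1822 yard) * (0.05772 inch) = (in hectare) 2.443e-08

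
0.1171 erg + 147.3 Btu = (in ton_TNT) 3.714e-05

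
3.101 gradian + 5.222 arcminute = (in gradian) 3.198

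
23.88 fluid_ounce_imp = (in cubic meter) 0.0006785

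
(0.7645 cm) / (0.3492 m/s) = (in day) 2.534e-07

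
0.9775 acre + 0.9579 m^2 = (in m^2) 3957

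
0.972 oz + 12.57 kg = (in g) 1.26e+04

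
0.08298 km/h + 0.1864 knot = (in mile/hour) 0.2661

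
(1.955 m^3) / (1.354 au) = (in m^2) 9.652e-12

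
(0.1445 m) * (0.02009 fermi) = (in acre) 7.173e-22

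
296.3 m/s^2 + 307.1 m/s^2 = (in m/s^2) 603.4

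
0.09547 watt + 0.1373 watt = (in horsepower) 0.0003121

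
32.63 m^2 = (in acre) 0.008063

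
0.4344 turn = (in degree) 156.4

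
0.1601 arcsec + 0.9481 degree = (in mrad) 16.55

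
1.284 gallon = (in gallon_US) 1.284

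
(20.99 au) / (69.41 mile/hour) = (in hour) 2.811e+07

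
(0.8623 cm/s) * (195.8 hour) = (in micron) 6.078e+09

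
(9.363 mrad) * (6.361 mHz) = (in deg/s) 0.003412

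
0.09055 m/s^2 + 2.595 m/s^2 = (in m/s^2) 2.686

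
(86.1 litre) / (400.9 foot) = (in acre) 1.741e-07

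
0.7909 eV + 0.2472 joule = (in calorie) 0.05908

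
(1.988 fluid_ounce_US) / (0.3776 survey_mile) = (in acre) 2.391e-11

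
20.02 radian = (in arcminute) 6.882e+04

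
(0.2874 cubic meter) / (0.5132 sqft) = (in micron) 6.028e+06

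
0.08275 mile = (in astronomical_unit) 8.902e-10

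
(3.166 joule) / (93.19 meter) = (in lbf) 0.007638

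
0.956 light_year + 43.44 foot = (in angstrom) 9.044e+25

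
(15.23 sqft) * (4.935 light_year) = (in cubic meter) 6.606e+16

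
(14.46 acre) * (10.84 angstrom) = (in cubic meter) 6.343e-05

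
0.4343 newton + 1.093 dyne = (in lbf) 0.09764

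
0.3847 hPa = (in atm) 0.0003797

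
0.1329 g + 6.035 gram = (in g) 6.168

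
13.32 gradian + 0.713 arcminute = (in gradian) 13.33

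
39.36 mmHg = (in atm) 0.05179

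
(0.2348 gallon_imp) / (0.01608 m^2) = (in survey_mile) 4.125e-05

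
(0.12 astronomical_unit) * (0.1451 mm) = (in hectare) 260.5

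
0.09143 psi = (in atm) 0.006221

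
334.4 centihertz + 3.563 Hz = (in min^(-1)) 414.4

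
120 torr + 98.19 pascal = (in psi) 2.335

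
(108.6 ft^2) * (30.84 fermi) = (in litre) 3.112e-10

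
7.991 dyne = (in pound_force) 1.796e-05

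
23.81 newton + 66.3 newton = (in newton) 90.11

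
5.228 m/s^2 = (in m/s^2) 5.228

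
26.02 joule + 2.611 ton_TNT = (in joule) 1.092e+10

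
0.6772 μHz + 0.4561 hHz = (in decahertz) 4.561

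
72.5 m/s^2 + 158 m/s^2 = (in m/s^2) 230.5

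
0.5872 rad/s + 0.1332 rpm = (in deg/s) 34.44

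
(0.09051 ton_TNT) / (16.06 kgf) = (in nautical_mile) 1298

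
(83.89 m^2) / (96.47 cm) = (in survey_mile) 0.05403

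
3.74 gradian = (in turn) 0.00935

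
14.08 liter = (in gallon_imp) 3.097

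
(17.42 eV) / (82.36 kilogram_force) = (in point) 9.795e-18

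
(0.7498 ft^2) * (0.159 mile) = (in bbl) 112.1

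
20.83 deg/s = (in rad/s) 0.3636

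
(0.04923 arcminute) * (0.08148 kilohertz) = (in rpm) 0.01114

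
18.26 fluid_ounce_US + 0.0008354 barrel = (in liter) 0.6728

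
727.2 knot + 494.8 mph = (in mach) 1.748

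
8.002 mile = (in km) 12.88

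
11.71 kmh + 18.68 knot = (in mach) 0.03778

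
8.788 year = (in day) 3208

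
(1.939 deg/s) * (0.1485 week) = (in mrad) 3.039e+06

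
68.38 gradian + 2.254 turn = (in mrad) 1.524e+04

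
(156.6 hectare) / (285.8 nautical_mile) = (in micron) 2.959e+06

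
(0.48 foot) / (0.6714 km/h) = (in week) 1.297e-06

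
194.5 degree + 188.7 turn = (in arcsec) 2.453e+08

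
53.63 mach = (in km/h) 6.574e+04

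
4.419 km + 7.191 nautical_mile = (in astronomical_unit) 1.186e-07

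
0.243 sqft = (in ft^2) 0.243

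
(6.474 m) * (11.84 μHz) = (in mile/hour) 0.0001715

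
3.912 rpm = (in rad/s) 0.4097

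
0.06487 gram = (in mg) 64.87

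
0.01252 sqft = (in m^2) 0.001163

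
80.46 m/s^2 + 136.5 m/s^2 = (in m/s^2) 217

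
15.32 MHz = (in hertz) 1.532e+07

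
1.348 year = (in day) 492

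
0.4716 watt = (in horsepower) 0.0006324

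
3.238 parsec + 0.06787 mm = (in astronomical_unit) 6.679e+05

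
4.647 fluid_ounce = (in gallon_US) 0.0363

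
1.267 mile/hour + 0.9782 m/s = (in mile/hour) 3.455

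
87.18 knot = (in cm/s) 4485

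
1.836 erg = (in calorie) 4.388e-08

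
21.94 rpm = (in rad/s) 2.298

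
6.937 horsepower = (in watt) 5173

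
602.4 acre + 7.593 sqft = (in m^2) 2.438e+06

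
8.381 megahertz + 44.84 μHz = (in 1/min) 5.029e+08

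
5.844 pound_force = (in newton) 26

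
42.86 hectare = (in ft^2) 4.613e+06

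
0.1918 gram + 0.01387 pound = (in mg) 6483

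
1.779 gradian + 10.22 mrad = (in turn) 0.006074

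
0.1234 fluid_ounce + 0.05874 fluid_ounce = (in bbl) 3.388e-05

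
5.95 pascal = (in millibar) 0.0595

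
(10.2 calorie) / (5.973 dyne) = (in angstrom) 7.145e+15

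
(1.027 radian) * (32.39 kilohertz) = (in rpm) 3.177e+05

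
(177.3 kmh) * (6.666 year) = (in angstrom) 1.035e+20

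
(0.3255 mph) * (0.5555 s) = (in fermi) 8.083e+13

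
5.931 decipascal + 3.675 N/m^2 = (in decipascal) 42.68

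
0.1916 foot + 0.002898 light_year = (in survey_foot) 8.995e+13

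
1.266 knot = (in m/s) 0.6513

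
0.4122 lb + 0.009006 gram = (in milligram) 1.87e+05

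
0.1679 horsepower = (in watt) 125.2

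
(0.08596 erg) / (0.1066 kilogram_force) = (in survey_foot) 2.698e-08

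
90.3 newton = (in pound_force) 20.3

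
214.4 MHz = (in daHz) 2.144e+07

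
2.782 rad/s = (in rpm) 26.57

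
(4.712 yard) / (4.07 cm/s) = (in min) 1.764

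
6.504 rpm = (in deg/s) 39.02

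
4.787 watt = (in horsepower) 0.006419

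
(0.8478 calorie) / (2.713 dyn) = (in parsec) 4.237e-12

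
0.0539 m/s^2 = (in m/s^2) 0.0539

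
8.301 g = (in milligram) 8301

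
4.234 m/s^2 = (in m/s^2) 4.234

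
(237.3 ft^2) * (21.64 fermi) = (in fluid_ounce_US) 1.613e-08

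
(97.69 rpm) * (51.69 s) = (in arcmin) 1.818e+06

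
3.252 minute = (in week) 0.0003226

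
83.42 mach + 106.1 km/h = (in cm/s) 2.843e+06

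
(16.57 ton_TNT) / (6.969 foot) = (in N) 3.264e+10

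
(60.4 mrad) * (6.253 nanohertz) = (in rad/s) 3.777e-10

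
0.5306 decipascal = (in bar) 5.306e-07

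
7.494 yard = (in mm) 6853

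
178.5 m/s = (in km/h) 642.6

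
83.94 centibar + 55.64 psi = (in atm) 4.615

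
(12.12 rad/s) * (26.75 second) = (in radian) 324.2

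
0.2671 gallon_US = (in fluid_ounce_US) 34.19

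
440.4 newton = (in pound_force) 99.01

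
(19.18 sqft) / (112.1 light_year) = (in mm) 1.68e-15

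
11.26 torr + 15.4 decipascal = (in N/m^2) 1503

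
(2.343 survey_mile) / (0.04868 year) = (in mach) 7.214e-06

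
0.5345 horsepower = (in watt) 398.6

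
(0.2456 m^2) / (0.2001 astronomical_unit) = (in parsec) 2.659e-28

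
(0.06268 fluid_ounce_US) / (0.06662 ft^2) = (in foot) 0.0009826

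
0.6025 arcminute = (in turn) 2.789e-05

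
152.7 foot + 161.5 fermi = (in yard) 50.9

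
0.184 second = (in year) 5.835e-09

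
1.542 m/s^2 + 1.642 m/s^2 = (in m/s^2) 3.184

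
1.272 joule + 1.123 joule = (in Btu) 0.00227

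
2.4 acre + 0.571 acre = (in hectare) 1.202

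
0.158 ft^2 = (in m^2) 0.01468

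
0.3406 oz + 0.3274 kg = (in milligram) 3.371e+05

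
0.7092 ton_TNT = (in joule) 2.967e+09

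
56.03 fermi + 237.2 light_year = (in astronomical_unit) 1.5e+07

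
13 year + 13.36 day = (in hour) 1.142e+05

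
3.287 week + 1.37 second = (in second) 1.988e+06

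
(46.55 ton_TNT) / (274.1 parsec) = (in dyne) 0.002303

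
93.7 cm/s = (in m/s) 0.937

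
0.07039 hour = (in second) 253.4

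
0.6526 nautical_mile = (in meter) 1209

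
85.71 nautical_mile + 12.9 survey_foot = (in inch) 6.25e+06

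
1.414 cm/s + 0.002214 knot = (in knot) 0.0297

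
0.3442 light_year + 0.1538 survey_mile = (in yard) 3.561e+15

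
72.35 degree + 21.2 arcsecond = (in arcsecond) 2.605e+05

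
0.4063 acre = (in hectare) 0.1644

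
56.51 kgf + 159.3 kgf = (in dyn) 2.116e+08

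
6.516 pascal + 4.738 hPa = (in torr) 3.603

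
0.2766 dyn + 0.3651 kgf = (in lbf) 0.8049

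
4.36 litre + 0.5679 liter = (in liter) 4.928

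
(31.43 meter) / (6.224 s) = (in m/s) 5.05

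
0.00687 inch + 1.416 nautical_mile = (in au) 1.753e-08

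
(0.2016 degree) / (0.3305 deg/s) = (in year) 1.934e-08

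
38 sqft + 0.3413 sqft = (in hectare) 0.0003562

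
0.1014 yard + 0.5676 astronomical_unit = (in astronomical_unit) 0.5676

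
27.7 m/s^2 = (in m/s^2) 27.7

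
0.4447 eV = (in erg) 7.125e-13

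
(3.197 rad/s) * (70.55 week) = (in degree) 7.816e+09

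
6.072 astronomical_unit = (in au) 6.072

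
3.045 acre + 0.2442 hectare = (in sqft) 1.589e+05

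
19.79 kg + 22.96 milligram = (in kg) 19.79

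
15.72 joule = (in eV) 9.812e+19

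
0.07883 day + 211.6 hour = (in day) 8.895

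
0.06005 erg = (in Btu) 5.692e-12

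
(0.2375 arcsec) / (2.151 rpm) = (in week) 8.452e-12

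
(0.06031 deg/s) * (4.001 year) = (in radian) 1.328e+05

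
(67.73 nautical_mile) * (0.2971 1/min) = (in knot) 1207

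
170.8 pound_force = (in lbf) 170.8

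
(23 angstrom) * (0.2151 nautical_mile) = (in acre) 2.264e-10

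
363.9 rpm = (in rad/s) 38.11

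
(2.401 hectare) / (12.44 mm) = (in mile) 1199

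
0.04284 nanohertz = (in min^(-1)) 2.57e-09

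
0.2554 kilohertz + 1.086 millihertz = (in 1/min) 1.532e+04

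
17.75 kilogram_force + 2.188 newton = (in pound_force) 39.62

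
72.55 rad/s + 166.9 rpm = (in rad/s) 90.03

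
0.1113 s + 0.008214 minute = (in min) 0.01007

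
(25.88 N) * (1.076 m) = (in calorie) 6.656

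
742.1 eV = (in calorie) 2.842e-17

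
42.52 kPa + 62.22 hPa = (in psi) 7.069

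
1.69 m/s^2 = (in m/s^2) 1.69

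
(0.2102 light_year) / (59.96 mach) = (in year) 3089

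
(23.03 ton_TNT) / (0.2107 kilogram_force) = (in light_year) 4.929e-06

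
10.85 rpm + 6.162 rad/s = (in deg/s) 418.2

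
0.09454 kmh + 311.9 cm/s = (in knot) 6.114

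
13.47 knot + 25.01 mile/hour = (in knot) 35.2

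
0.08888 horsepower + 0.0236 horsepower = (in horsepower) 0.1125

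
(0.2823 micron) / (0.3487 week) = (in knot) 2.602e-12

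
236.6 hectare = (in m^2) 2.366e+06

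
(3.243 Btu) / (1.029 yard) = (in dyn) 3.636e+08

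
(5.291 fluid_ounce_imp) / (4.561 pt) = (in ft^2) 1.006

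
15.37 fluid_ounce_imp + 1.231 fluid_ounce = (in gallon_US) 0.125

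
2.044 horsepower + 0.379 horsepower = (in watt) 1807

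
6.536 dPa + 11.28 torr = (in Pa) 1505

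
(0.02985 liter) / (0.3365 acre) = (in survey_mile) 1.362e-11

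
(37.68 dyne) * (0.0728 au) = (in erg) 4.104e+13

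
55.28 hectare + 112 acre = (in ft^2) 1.083e+07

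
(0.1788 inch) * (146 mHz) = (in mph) 0.001483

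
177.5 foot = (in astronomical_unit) 3.616e-10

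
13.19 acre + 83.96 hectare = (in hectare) 89.3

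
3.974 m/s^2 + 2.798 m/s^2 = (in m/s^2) 6.772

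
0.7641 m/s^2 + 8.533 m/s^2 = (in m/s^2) 9.297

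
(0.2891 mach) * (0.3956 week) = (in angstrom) 2.355e+17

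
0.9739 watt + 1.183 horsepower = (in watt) 883.1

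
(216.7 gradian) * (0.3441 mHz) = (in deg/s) 0.06711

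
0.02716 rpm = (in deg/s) 0.163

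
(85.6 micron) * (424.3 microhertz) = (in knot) 7.06e-08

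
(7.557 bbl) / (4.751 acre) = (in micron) 62.49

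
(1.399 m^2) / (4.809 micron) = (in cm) 2.909e+07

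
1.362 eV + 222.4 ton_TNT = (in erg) 9.305e+18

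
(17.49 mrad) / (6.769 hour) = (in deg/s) 4.112e-05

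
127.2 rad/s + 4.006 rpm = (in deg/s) 7312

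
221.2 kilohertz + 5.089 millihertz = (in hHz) 2212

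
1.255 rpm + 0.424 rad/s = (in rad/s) 0.5554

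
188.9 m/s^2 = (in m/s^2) 188.9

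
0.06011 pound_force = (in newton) 0.2674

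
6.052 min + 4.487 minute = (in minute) 10.54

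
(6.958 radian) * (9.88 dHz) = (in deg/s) 393.9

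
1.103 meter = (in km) 0.001103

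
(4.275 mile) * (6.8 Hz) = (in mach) 137.4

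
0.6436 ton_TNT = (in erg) 2.693e+16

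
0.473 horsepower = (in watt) 352.7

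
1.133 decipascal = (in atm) 1.118e-06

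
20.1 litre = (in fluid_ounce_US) 679.7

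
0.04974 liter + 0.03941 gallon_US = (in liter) 0.1989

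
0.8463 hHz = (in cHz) 8463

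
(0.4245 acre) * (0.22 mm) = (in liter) 377.9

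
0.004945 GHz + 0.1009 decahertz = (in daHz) 4.945e+05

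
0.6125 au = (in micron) 9.163e+16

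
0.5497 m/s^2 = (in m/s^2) 0.5497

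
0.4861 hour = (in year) 5.549e-05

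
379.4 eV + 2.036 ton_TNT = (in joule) 8.519e+09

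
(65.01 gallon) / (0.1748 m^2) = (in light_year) 1.488e-16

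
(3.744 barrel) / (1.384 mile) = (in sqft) 0.002877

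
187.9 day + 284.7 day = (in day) 472.6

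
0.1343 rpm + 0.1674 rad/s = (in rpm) 1.733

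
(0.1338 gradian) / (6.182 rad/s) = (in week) 5.621e-10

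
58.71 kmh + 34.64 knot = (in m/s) 34.13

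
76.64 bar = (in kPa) 7664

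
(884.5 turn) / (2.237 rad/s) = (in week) 0.004108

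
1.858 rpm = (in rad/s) 0.1946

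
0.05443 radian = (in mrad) 54.43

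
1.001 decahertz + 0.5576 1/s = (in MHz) 1.057e-05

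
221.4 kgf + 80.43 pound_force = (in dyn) 2.529e+08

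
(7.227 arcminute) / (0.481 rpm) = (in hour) 1.159e-05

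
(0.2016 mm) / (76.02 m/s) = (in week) 4.385e-12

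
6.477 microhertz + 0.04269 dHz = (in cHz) 0.4275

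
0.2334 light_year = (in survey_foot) 7.245e+15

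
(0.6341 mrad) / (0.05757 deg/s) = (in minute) 0.01052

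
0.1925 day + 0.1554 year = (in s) 4.917e+06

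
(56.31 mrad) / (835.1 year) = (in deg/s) 1.225e-10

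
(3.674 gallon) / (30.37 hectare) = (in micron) 0.04579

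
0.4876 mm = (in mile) 3.03e-07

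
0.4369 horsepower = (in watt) 325.8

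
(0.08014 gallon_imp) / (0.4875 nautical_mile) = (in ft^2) 4.344e-06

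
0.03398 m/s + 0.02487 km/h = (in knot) 0.07948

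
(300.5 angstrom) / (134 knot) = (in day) 5.045e-15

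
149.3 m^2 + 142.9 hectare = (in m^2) 1.429e+06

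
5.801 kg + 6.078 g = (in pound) 12.8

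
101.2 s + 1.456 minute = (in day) 0.002182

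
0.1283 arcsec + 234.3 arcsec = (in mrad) 1.137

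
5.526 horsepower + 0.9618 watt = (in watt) 4122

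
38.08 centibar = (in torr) 285.6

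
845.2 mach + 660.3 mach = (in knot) 9.965e+05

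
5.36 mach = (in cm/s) 1.825e+05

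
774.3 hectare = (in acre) 1913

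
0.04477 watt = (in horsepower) 6.004e-05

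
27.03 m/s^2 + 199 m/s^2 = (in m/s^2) 226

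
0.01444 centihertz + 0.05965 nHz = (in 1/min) 0.008664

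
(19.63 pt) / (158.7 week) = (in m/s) 7.215e-11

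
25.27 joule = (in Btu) 0.02395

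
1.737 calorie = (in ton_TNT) 1.737e-09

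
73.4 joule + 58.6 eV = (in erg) 7.34e+08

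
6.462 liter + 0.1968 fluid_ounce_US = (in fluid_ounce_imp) 227.6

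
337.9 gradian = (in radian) 5.308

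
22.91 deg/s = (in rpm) 3.818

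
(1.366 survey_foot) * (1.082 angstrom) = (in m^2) 4.505e-11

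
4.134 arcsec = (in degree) 0.001148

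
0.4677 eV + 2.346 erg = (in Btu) 2.224e-10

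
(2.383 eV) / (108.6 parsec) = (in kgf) 1.162e-38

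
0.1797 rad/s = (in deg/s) 10.3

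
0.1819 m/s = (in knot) 0.3536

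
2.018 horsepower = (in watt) 1505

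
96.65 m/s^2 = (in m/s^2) 96.65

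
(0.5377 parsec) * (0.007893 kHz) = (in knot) 2.546e+17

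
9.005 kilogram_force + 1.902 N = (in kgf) 9.199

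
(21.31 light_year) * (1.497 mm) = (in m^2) 3.018e+14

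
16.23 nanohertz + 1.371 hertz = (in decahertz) 0.1371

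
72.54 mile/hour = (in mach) 0.09524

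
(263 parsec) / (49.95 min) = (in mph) 6.057e+15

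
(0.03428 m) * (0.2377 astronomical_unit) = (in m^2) 1.219e+09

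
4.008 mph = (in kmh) 6.45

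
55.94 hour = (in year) 0.006386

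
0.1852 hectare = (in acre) 0.4576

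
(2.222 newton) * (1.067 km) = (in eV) 1.48e+22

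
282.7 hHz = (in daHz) 2827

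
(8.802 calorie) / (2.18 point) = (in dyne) 4.789e+09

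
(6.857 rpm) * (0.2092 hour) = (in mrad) 5.408e+05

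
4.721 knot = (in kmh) 8.743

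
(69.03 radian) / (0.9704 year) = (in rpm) 2.154e-05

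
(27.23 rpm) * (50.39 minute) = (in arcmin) 2.964e+07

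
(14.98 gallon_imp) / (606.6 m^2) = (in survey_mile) 6.976e-08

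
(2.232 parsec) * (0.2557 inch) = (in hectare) 4.473e+10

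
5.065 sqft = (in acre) 0.0001163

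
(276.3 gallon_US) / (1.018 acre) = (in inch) 0.009995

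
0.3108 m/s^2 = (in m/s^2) 0.3108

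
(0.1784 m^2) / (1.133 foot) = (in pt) 1464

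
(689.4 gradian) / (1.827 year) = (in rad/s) 1.88e-07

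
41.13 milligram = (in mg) 41.13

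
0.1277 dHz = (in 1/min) 0.7662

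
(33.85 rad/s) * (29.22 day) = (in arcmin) 2.938e+11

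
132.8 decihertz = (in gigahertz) 1.328e-08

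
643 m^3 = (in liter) 6.43e+05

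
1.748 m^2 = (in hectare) 0.0001748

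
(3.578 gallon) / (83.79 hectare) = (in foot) 5.303e-08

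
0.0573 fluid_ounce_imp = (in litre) 0.001628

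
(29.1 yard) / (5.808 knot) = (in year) 2.824e-07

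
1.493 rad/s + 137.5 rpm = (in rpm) 151.8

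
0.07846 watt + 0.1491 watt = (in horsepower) 0.0003052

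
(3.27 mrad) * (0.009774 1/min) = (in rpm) 5.087e-06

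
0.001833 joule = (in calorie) 0.0004381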